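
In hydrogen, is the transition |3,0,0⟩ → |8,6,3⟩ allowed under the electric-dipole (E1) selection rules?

Initial l = 0, final l = 6, so Δl = +6. E1 requires Δl = ±1: violated.
Δm_l = 3 − (0) = +3. E1 requires Δm_l = 0, ±1: violated.
The transition is electric-dipole forbidden.

forbidden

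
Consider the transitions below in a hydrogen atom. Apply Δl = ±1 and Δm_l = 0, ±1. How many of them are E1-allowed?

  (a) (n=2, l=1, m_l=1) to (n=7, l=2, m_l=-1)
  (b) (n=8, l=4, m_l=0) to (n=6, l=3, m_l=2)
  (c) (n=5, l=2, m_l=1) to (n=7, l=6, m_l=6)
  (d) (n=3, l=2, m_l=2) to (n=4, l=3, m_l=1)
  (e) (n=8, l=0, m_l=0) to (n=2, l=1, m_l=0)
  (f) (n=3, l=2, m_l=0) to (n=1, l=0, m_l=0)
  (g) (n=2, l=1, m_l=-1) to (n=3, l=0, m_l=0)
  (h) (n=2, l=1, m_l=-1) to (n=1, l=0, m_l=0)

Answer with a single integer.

(a) forbidden — Δm_l = -2 (E1 requires Δm_l = 0, ±1)
(b) forbidden — Δm_l = +2 (E1 requires Δm_l = 0, ±1)
(c) forbidden — Δl = +4 (E1 requires Δl = ±1); Δm_l = +5 (E1 requires Δm_l = 0, ±1)
(d) allowed
(e) allowed
(f) forbidden — Δl = -2 (E1 requires Δl = ±1)
(g) allowed
(h) allowed
Total allowed: 4 of 8.

4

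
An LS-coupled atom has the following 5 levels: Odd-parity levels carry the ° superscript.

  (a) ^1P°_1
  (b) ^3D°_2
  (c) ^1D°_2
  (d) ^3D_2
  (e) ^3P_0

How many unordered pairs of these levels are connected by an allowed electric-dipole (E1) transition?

1

(a)–(b): forbidden (parity, ΔS).
(a)–(c): forbidden (parity).
(a)–(d): forbidden (ΔS).
(a)–(e): forbidden (ΔS).
(b)–(c): forbidden (parity, ΔS).
(b)–(d): allowed.
(b)–(e): forbidden (ΔJ).
(c)–(d): forbidden (ΔS).
(c)–(e): forbidden (ΔS, ΔJ).
(d)–(e): forbidden (parity, ΔJ).
Allowed pairs: 1 of 10.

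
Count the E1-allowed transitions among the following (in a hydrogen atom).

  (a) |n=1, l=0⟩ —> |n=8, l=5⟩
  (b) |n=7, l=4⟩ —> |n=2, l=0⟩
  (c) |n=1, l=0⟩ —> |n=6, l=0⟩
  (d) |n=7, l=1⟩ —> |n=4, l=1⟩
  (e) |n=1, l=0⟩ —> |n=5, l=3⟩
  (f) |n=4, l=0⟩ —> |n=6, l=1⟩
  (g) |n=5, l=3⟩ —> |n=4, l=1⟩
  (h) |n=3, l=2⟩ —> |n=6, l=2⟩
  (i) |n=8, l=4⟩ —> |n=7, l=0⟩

(a) forbidden — Δl = +5 (E1 requires Δl = ±1)
(b) forbidden — Δl = -4 (E1 requires Δl = ±1)
(c) forbidden — Δl = +0 (E1 requires Δl = ±1)
(d) forbidden — Δl = +0 (E1 requires Δl = ±1)
(e) forbidden — Δl = +3 (E1 requires Δl = ±1)
(f) allowed
(g) forbidden — Δl = -2 (E1 requires Δl = ±1)
(h) forbidden — Δl = +0 (E1 requires Δl = ±1)
(i) forbidden — Δl = -4 (E1 requires Δl = ±1)
Total allowed: 1 of 9.

1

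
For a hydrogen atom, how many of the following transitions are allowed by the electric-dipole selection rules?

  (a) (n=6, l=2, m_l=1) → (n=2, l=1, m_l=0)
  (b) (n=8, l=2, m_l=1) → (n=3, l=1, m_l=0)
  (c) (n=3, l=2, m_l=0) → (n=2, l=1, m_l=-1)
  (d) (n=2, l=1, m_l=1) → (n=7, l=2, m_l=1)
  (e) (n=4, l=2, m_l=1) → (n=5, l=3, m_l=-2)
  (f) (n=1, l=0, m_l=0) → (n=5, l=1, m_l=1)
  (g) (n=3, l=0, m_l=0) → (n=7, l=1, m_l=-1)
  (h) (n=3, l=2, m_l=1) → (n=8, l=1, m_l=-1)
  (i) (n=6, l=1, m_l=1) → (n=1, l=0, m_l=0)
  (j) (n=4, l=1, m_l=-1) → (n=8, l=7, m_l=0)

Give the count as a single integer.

7

(a) allowed
(b) allowed
(c) allowed
(d) allowed
(e) forbidden — Δm_l = -3 (E1 requires Δm_l = 0, ±1)
(f) allowed
(g) allowed
(h) forbidden — Δm_l = -2 (E1 requires Δm_l = 0, ±1)
(i) allowed
(j) forbidden — Δl = +6 (E1 requires Δl = ±1)
Total allowed: 7 of 10.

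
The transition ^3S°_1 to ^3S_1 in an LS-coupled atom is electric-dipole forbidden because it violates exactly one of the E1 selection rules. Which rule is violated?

Initial level: S=1, L=0, J=1, parity odd. Final level: S=1, L=0, J=1, parity even.
Parity must change: odd → even — satisfied.
ΔS = 0: S: 1 → 1 — satisfied.
ΔL = 0, ±1 (not L=0↔0): L: 0 → 0, ΔL = +0 — violated.
ΔJ = 0, ±1 (not J=0↔0): J: 1 → 1, ΔJ = +0 — satisfied.

the L=0 ↔ L=0 exclusion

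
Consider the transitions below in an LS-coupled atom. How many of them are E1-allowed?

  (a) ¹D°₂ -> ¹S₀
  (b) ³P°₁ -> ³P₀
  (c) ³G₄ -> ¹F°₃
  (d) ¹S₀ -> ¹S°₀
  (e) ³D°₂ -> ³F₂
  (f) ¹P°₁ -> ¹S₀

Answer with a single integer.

(a) forbidden (ΔL, ΔJ fail)
(b) allowed
(c) forbidden (ΔS fails)
(d) forbidden (ΔL, ΔJ fail)
(e) allowed
(f) allowed
Total allowed: 3 of 6.

3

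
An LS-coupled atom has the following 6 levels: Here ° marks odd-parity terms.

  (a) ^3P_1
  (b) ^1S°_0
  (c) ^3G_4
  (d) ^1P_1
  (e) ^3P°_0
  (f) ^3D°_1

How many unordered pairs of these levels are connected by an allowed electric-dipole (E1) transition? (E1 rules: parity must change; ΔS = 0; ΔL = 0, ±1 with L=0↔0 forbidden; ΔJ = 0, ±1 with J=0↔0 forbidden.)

3

(a)–(b): forbidden (ΔS).
(a)–(c): forbidden (parity, ΔL, ΔJ).
(a)–(d): forbidden (parity, ΔS).
(a)–(e): allowed.
(a)–(f): allowed.
(b)–(c): forbidden (ΔS, ΔL, ΔJ).
(b)–(d): allowed.
(b)–(e): forbidden (parity, ΔS, ΔJ).
(b)–(f): forbidden (parity, ΔS, ΔL).
(c)–(d): forbidden (parity, ΔS, ΔL, ΔJ).
(c)–(e): forbidden (ΔL, ΔJ).
(c)–(f): forbidden (ΔL, ΔJ).
(d)–(e): forbidden (ΔS).
(d)–(f): forbidden (ΔS).
(e)–(f): forbidden (parity).
Allowed pairs: 3 of 15.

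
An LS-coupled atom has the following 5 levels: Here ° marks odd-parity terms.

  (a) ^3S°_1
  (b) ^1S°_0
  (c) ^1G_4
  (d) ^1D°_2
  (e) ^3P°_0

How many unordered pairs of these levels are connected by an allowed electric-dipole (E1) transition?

(a)–(b): forbidden (parity, ΔS, ΔL).
(a)–(c): forbidden (ΔS, ΔL, ΔJ).
(a)–(d): forbidden (parity, ΔS, ΔL).
(a)–(e): forbidden (parity).
(b)–(c): forbidden (ΔL, ΔJ).
(b)–(d): forbidden (parity, ΔL, ΔJ).
(b)–(e): forbidden (parity, ΔS, ΔJ).
(c)–(d): forbidden (ΔL, ΔJ).
(c)–(e): forbidden (ΔS, ΔL, ΔJ).
(d)–(e): forbidden (parity, ΔS, ΔJ).
Allowed pairs: 0 of 10.

0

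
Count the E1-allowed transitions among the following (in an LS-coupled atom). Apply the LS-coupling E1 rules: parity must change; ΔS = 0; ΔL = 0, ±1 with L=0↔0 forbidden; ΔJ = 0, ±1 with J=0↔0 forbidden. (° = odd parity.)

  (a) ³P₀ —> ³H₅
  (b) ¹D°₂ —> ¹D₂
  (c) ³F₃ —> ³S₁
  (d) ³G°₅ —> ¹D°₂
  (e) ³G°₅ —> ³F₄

(a) forbidden (parity, ΔL, ΔJ fail)
(b) allowed
(c) forbidden (parity, ΔL, ΔJ fail)
(d) forbidden (parity, ΔS, ΔL, ΔJ fail)
(e) allowed
Total allowed: 2 of 5.

2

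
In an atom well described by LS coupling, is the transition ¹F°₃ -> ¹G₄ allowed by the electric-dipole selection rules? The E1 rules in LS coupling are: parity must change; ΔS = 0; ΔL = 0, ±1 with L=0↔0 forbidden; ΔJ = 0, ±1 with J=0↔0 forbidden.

allowed

Parity must change: odd → even — passes.
ΔS = 0: S: 0 → 0 — passes.
ΔL = 0, ±1 (not L=0↔0): L: 3 → 4, ΔL = +1 — passes.
ΔJ = 0, ±1 (not J=0↔0): J: 3 → 4, ΔJ = +1 — passes.
All four E1 rules are satisfied.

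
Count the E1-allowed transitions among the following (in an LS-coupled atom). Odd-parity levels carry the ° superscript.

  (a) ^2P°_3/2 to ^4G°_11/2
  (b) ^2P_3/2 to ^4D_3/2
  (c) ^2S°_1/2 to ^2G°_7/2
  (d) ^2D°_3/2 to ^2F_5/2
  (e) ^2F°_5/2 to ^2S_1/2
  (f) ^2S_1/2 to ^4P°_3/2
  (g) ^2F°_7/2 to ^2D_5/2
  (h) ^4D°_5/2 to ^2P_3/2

2

(a) forbidden (parity, ΔS, ΔL, ΔJ fail)
(b) forbidden (parity, ΔS fail)
(c) forbidden (parity, ΔL, ΔJ fail)
(d) allowed
(e) forbidden (ΔL, ΔJ fail)
(f) forbidden (ΔS fails)
(g) allowed
(h) forbidden (ΔS fails)
Total allowed: 2 of 8.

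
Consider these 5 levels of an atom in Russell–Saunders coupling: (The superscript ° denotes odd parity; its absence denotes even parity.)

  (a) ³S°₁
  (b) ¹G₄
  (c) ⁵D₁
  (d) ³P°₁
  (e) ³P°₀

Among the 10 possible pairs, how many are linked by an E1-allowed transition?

0

(a)–(b): forbidden (ΔS, ΔL, ΔJ).
(a)–(c): forbidden (ΔS, ΔL).
(a)–(d): forbidden (parity).
(a)–(e): forbidden (parity).
(b)–(c): forbidden (parity, ΔS, ΔL, ΔJ).
(b)–(d): forbidden (ΔS, ΔL, ΔJ).
(b)–(e): forbidden (ΔS, ΔL, ΔJ).
(c)–(d): forbidden (ΔS).
(c)–(e): forbidden (ΔS).
(d)–(e): forbidden (parity).
Allowed pairs: 0 of 10.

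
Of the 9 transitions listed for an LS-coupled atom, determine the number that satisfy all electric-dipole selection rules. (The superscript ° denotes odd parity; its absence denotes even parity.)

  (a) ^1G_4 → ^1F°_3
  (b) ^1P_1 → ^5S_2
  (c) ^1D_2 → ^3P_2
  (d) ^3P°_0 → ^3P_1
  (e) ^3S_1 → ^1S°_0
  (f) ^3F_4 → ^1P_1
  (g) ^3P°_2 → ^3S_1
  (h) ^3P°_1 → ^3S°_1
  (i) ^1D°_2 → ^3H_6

(a) allowed
(b) forbidden (parity, ΔS fail)
(c) forbidden (parity, ΔS fail)
(d) allowed
(e) forbidden (ΔS, ΔL fail)
(f) forbidden (parity, ΔS, ΔL, ΔJ fail)
(g) allowed
(h) forbidden (parity fails)
(i) forbidden (ΔS, ΔL, ΔJ fail)
Total allowed: 3 of 9.

3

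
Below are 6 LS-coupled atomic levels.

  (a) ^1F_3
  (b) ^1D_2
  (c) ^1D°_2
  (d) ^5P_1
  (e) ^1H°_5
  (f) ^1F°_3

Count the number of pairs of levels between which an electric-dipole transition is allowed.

(a)–(b): forbidden (parity).
(a)–(c): allowed.
(a)–(d): forbidden (parity, ΔS, ΔL, ΔJ).
(a)–(e): forbidden (ΔL, ΔJ).
(a)–(f): allowed.
(b)–(c): allowed.
(b)–(d): forbidden (parity, ΔS).
(b)–(e): forbidden (ΔL, ΔJ).
(b)–(f): allowed.
(c)–(d): forbidden (ΔS).
(c)–(e): forbidden (parity, ΔL, ΔJ).
(c)–(f): forbidden (parity).
(d)–(e): forbidden (ΔS, ΔL, ΔJ).
(d)–(f): forbidden (ΔS, ΔL, ΔJ).
(e)–(f): forbidden (parity, ΔL, ΔJ).
Allowed pairs: 4 of 15.

4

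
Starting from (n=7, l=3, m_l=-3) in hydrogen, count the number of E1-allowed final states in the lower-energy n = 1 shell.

0

E1 requires l_f ∈ {2, 4}, but neither lies in [0, 0], so no final state is reachable.
Total: 0.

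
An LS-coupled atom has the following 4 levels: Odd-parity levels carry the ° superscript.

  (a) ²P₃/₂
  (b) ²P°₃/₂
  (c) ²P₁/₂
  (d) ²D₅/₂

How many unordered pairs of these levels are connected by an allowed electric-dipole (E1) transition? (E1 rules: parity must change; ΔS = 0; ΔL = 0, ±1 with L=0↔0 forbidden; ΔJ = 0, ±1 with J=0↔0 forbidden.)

3

(a)–(b): allowed.
(a)–(c): forbidden (parity).
(a)–(d): forbidden (parity).
(b)–(c): allowed.
(b)–(d): allowed.
(c)–(d): forbidden (parity, ΔJ).
Allowed pairs: 3 of 6.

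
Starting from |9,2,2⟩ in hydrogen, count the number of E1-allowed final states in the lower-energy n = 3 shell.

E1 requires Δl = ±1, so l_f ∈ {1, 3}; with 0 ≤ l_f ≤ n_f−1 = 2, the allowed l_f values are {1}.
For l_f = 1: m_f ∈ {m_i−1, m_i, m_i+1} ∩ [−1, 1] = {1} → 1 state.
Total: 1.

1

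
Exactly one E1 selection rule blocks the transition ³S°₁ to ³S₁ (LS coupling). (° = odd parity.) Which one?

Initial level: S=1, L=0, J=1, parity odd. Final level: S=1, L=0, J=1, parity even.
Parity must change: odd → even — ok.
ΔS = 0: S: 1 → 1 — ok.
ΔL = 0, ±1 (not L=0↔0): L: 0 → 0, ΔL = +0 — fails.
ΔJ = 0, ±1 (not J=0↔0): J: 1 → 1, ΔJ = +0 — ok.

the L=0 ↔ L=0 exclusion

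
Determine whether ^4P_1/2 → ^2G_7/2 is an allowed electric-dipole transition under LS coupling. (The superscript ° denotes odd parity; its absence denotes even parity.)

Reading off the term symbols: S 3/2→1/2, L 1→4, J 1/2→7/2, parity even→even.
Parity must change: even → even — ✗.
ΔS = 0: S: 3/2 → 1/2 — ✗.
ΔL = 0, ±1 (not L=0↔0): L: 1 → 4, ΔL = +3 — ✗.
ΔJ = 0, ±1 (not J=0↔0): J: 1/2 → 7/2, ΔJ = +3 — ✗.
Rule(s) violated: parity, ΔS, ΔL, ΔJ.

forbidden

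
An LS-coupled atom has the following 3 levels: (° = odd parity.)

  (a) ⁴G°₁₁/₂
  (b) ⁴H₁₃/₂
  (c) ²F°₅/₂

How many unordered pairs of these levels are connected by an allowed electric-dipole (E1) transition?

1

(a)–(b): allowed.
(a)–(c): forbidden (parity, ΔS, ΔJ).
(b)–(c): forbidden (ΔS, ΔL, ΔJ).
Allowed pairs: 1 of 3.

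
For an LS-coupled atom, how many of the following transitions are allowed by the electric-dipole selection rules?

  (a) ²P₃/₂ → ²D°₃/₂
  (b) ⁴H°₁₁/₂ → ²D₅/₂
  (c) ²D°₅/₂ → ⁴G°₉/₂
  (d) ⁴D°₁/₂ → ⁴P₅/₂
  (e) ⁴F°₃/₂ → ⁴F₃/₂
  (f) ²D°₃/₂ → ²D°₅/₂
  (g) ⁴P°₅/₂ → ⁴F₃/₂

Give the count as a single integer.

(a) allowed
(b) forbidden (ΔS, ΔL, ΔJ fail)
(c) forbidden (parity, ΔS, ΔL, ΔJ fail)
(d) forbidden (ΔJ fails)
(e) allowed
(f) forbidden (parity fails)
(g) forbidden (ΔL fails)
Total allowed: 2 of 7.

2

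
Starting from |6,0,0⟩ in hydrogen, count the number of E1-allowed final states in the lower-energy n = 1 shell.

0

E1 requires l_f ∈ {-1, 1}, but neither lies in [0, 0], so no final state is reachable.
Total: 0.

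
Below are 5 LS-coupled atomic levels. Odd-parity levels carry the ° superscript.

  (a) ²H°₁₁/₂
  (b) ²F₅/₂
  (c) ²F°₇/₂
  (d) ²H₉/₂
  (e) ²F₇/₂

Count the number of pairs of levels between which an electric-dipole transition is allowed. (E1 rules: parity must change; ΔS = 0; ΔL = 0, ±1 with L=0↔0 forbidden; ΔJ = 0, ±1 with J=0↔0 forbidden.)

(a)–(b): forbidden (ΔL, ΔJ).
(a)–(c): forbidden (parity, ΔL, ΔJ).
(a)–(d): allowed.
(a)–(e): forbidden (ΔL, ΔJ).
(b)–(c): allowed.
(b)–(d): forbidden (parity, ΔL, ΔJ).
(b)–(e): forbidden (parity).
(c)–(d): forbidden (ΔL).
(c)–(e): allowed.
(d)–(e): forbidden (parity, ΔL).
Allowed pairs: 3 of 10.

3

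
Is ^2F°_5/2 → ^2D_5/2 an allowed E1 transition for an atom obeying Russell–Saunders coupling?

ΔS = 0: S: 1/2 → 1/2 — ok.
ΔJ = 0, ±1 (not J=0↔0): J: 5/2 → 5/2, ΔJ = +0 — ok.
ΔL = 0, ±1 (not L=0↔0): L: 3 → 2, ΔL = -1 — ok.
Parity must change: odd → even — ok.
All four E1 rules are satisfied.

allowed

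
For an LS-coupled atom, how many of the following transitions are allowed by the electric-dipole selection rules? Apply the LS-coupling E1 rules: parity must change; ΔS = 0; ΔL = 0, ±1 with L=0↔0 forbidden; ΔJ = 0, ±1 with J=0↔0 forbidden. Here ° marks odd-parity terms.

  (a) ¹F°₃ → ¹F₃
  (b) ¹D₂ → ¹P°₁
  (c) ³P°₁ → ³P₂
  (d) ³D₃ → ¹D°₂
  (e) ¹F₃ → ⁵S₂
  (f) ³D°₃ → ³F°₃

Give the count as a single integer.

3

(a) allowed
(b) allowed
(c) allowed
(d) forbidden (ΔS fails)
(e) forbidden (parity, ΔS, ΔL fail)
(f) forbidden (parity fails)
Total allowed: 3 of 6.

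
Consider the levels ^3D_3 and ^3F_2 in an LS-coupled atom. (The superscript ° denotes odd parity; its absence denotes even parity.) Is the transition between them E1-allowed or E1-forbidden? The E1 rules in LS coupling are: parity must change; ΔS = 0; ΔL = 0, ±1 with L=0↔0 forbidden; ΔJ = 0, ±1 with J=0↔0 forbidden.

Parity must change: even → even — violated.
ΔS = 0: S: 1 → 1 — satisfied.
ΔL = 0, ±1 (not L=0↔0): L: 2 → 3, ΔL = +1 — satisfied.
ΔJ = 0, ±1 (not J=0↔0): J: 3 → 2, ΔJ = -1 — satisfied.
Rule(s) violated: parity.

forbidden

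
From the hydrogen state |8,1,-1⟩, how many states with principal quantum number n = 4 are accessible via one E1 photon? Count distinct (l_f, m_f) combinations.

E1 requires Δl = ±1, so l_f ∈ {0, 2}; with 0 ≤ l_f ≤ n_f−1 = 3, the allowed l_f values are {0, 2}.
For l_f = 0: m_f ∈ {m_i−1, m_i, m_i+1} ∩ [−0, 0] = {0} → 1 state.
For l_f = 2: m_f ∈ {m_i−1, m_i, m_i+1} ∩ [−2, 2] = {-2, -1, 0} → 3 states.
Total: 4.

4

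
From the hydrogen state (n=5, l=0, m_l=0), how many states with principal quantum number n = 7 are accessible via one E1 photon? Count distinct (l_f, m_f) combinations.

3

E1 requires Δl = ±1, so l_f ∈ {-1, 1}; with 0 ≤ l_f ≤ n_f−1 = 6, the allowed l_f values are {1}.
For l_f = 1: m_f ∈ {m_i−1, m_i, m_i+1} ∩ [−1, 1] = {-1, 0, 1} → 3 states.
Total: 3.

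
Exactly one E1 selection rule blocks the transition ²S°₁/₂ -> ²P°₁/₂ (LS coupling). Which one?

parity

Initial level: S=1/2, L=0, J=1/2, parity odd. Final level: S=1/2, L=1, J=1/2, parity odd.
Parity must change: odd → odd — violated.
ΔL = 0, ±1 (not L=0↔0): L: 0 → 1, ΔL = +1 — satisfied.
ΔS = 0: S: 1/2 → 1/2 — satisfied.
ΔJ = 0, ±1 (not J=0↔0): J: 1/2 → 1/2, ΔJ = +0 — satisfied.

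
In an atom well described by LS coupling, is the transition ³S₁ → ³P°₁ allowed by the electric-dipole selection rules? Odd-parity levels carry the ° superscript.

Reading off the term symbols: S 1→1, L 0→1, J 1→1, parity even→odd.
Parity must change: even → odd — passes.
ΔS = 0: S: 1 → 1 — passes.
ΔL = 0, ±1 (not L=0↔0): L: 0 → 1, ΔL = +1 — passes.
ΔJ = 0, ±1 (not J=0↔0): J: 1 → 1, ΔJ = +0 — passes.
All four E1 rules are satisfied.

allowed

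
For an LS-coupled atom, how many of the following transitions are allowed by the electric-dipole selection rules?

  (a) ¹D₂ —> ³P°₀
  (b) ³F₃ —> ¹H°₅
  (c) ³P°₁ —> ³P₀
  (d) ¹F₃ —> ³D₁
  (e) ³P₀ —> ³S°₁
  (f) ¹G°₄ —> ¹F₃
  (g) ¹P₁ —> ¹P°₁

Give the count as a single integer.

(a) forbidden (ΔS, ΔJ fail)
(b) forbidden (ΔS, ΔL, ΔJ fail)
(c) allowed
(d) forbidden (parity, ΔS, ΔJ fail)
(e) allowed
(f) allowed
(g) allowed
Total allowed: 4 of 7.

4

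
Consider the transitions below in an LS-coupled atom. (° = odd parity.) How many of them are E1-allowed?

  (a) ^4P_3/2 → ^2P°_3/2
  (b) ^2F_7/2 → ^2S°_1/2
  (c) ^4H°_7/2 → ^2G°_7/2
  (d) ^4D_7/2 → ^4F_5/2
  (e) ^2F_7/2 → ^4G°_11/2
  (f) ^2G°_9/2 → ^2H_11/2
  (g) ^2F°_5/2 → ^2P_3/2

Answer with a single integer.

1

(a) forbidden (ΔS fails)
(b) forbidden (ΔL, ΔJ fail)
(c) forbidden (parity, ΔS fail)
(d) forbidden (parity fails)
(e) forbidden (ΔS, ΔJ fail)
(f) allowed
(g) forbidden (ΔL fails)
Total allowed: 1 of 7.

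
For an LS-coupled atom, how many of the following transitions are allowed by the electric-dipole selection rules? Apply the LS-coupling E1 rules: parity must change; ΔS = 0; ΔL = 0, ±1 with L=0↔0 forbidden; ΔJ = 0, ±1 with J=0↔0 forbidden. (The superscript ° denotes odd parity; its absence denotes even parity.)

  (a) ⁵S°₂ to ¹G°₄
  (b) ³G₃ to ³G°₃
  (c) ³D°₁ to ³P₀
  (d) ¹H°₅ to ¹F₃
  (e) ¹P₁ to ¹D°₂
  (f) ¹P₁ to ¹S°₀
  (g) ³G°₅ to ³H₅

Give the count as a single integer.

5

(a) forbidden (parity, ΔS, ΔL, ΔJ fail)
(b) allowed
(c) allowed
(d) forbidden (ΔL, ΔJ fail)
(e) allowed
(f) allowed
(g) allowed
Total allowed: 5 of 7.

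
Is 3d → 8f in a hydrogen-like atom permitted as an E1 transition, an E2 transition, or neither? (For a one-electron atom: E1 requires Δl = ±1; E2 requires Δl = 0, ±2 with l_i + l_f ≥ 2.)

Δl = 3 − 2 = +1; l_i + l_f = 5.
E1 (Δl = ±1): satisfied.
E2 (Δl = 0,±2, l_i+l_f ≥ 2): not satisfied.

E1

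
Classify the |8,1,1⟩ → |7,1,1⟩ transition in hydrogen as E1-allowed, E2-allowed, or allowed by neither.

E2

Δl = 1 − 1 = +0; l_i + l_f = 2.
Δm_l = +0.
E1 (Δl = ±1, |Δm_l| ≤ 1): not satisfied.
E2 (Δl = 0,±2, l_i+l_f ≥ 2, |Δm_l| ≤ 2): satisfied.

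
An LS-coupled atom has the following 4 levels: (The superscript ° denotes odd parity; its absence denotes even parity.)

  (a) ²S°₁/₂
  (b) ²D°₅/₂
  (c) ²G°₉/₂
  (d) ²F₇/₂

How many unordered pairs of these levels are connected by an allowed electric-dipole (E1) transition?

2

(a)–(b): forbidden (parity, ΔL, ΔJ).
(a)–(c): forbidden (parity, ΔL, ΔJ).
(a)–(d): forbidden (ΔL, ΔJ).
(b)–(c): forbidden (parity, ΔL, ΔJ).
(b)–(d): allowed.
(c)–(d): allowed.
Allowed pairs: 2 of 6.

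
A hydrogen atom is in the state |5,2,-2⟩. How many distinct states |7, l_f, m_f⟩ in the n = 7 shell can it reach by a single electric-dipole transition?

E1 requires Δl = ±1, so l_f ∈ {1, 3}; with 0 ≤ l_f ≤ n_f−1 = 6, the allowed l_f values are {1, 3}.
For l_f = 1: m_f ∈ {m_i−1, m_i, m_i+1} ∩ [−1, 1] = {-1} → 1 state.
For l_f = 3: m_f ∈ {m_i−1, m_i, m_i+1} ∩ [−3, 3] = {-3, -2, -1} → 3 states.
Total: 4.

4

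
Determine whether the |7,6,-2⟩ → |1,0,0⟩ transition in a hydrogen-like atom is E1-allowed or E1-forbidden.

Δl = 0 − 6 = -6; the E1 rule Δl = ±1 is violated.
Δm_l = 0 − (-2) = +2. E1 requires Δm_l = 0, ±1: violated.
The transition is electric-dipole forbidden.

forbidden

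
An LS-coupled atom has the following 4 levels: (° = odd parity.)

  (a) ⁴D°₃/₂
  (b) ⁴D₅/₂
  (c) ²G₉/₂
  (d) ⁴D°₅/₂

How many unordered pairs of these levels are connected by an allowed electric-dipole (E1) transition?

(a)–(b): allowed.
(a)–(c): forbidden (ΔS, ΔL, ΔJ).
(a)–(d): forbidden (parity).
(b)–(c): forbidden (parity, ΔS, ΔL, ΔJ).
(b)–(d): allowed.
(c)–(d): forbidden (ΔS, ΔL, ΔJ).
Allowed pairs: 2 of 6.

2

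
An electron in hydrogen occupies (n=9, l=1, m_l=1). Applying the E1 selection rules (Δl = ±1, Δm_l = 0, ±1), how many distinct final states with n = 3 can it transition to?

E1 requires Δl = ±1, so l_f ∈ {0, 2}; with 0 ≤ l_f ≤ n_f−1 = 2, the allowed l_f values are {0, 2}.
For l_f = 0: m_f ∈ {m_i−1, m_i, m_i+1} ∩ [−0, 0] = {0} → 1 state.
For l_f = 2: m_f ∈ {m_i−1, m_i, m_i+1} ∩ [−2, 2] = {0, 1, 2} → 3 states.
Total: 4.

4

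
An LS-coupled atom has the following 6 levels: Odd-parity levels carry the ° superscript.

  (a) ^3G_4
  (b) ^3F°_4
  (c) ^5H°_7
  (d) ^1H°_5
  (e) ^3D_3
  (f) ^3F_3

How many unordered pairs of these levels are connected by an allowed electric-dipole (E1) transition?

3

(a)–(b): allowed.
(a)–(c): forbidden (ΔS, ΔJ).
(a)–(d): forbidden (ΔS).
(a)–(e): forbidden (parity, ΔL).
(a)–(f): forbidden (parity).
(b)–(c): forbidden (parity, ΔS, ΔL, ΔJ).
(b)–(d): forbidden (parity, ΔS, ΔL).
(b)–(e): allowed.
(b)–(f): allowed.
(c)–(d): forbidden (parity, ΔS, ΔJ).
(c)–(e): forbidden (ΔS, ΔL, ΔJ).
(c)–(f): forbidden (ΔS, ΔL, ΔJ).
(d)–(e): forbidden (ΔS, ΔL, ΔJ).
(d)–(f): forbidden (ΔS, ΔL, ΔJ).
(e)–(f): forbidden (parity).
Allowed pairs: 3 of 15.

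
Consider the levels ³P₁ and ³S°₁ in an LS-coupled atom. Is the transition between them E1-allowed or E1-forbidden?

allowed

Parity must change: even → odd — ok.
ΔS = 0: S: 1 → 1 — ok.
ΔL = 0, ±1 (not L=0↔0): L: 1 → 0, ΔL = -1 — ok.
ΔJ = 0, ±1 (not J=0↔0): J: 1 → 1, ΔJ = +0 — ok.
All four E1 rules are satisfied.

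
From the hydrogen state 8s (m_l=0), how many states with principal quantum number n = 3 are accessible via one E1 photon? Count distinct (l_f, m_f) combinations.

3

E1 requires Δl = ±1, so l_f ∈ {-1, 1}; with 0 ≤ l_f ≤ n_f−1 = 2, the allowed l_f values are {1}.
For l_f = 1: m_f ∈ {m_i−1, m_i, m_i+1} ∩ [−1, 1] = {-1, 0, 1} → 3 states.
Total: 3.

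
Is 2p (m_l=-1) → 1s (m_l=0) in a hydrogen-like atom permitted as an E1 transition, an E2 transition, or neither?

Δl = 0 − 1 = -1; l_i + l_f = 1.
Δm_l = +1.
E1 (Δl = ±1, |Δm_l| ≤ 1): satisfied.
E2 (Δl = 0,±2, l_i+l_f ≥ 2, |Δm_l| ≤ 2): not satisfied.

E1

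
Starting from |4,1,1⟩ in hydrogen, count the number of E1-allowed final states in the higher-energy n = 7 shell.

4

E1 requires Δl = ±1, so l_f ∈ {0, 2}; with 0 ≤ l_f ≤ n_f−1 = 6, the allowed l_f values are {0, 2}.
For l_f = 0: m_f ∈ {m_i−1, m_i, m_i+1} ∩ [−0, 0] = {0} → 1 state.
For l_f = 2: m_f ∈ {m_i−1, m_i, m_i+1} ∩ [−2, 2] = {0, 1, 2} → 3 states.
Total: 4.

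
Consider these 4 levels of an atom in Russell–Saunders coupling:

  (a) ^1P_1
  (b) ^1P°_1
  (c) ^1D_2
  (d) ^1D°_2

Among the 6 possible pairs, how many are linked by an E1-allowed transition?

(a)–(b): allowed.
(a)–(c): forbidden (parity).
(a)–(d): allowed.
(b)–(c): allowed.
(b)–(d): forbidden (parity).
(c)–(d): allowed.
Allowed pairs: 4 of 6.

4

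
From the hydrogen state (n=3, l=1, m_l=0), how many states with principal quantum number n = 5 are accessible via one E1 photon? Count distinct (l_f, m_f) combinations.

4

E1 requires Δl = ±1, so l_f ∈ {0, 2}; with 0 ≤ l_f ≤ n_f−1 = 4, the allowed l_f values are {0, 2}.
For l_f = 0: m_f ∈ {m_i−1, m_i, m_i+1} ∩ [−0, 0] = {0} → 1 state.
For l_f = 2: m_f ∈ {m_i−1, m_i, m_i+1} ∩ [−2, 2] = {-1, 0, 1} → 3 states.
Total: 4.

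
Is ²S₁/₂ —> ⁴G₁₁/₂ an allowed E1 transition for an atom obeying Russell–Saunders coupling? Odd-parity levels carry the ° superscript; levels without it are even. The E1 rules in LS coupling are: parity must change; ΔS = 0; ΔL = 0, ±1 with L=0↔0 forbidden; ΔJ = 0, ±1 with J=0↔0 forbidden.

Initial level: S=1/2, L=0, J=1/2, parity even. Final level: S=3/2, L=4, J=11/2, parity even.
ΔS = 0: S: 1/2 → 3/2 — ✗.
ΔJ = 0, ±1 (not J=0↔0): J: 1/2 → 11/2, ΔJ = +5 — ✗.
Parity must change: even → even — ✗.
ΔL = 0, ±1 (not L=0↔0): L: 0 → 4, ΔL = +4 — ✗.
Rule(s) violated: parity, ΔS, ΔL, ΔJ.

forbidden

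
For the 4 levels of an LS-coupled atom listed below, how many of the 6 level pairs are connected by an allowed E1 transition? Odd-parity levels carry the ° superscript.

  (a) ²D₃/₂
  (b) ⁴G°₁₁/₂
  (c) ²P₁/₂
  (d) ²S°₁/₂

(a)–(b): forbidden (ΔS, ΔL, ΔJ).
(a)–(c): forbidden (parity).
(a)–(d): forbidden (ΔL).
(b)–(c): forbidden (ΔS, ΔL, ΔJ).
(b)–(d): forbidden (parity, ΔS, ΔL, ΔJ).
(c)–(d): allowed.
Allowed pairs: 1 of 6.

1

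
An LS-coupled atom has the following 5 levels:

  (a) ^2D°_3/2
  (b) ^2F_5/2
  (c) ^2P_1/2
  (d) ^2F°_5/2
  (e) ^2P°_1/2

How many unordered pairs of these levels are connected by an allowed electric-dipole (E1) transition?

4

(a)–(b): allowed.
(a)–(c): allowed.
(a)–(d): forbidden (parity).
(a)–(e): forbidden (parity).
(b)–(c): forbidden (parity, ΔL, ΔJ).
(b)–(d): allowed.
(b)–(e): forbidden (ΔL, ΔJ).
(c)–(d): forbidden (ΔL, ΔJ).
(c)–(e): allowed.
(d)–(e): forbidden (parity, ΔL, ΔJ).
Allowed pairs: 4 of 10.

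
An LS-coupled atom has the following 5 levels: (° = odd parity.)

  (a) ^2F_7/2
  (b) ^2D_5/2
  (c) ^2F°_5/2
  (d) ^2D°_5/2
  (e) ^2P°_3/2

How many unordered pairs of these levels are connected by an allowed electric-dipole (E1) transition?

(a)–(b): forbidden (parity).
(a)–(c): allowed.
(a)–(d): allowed.
(a)–(e): forbidden (ΔL, ΔJ).
(b)–(c): allowed.
(b)–(d): allowed.
(b)–(e): allowed.
(c)–(d): forbidden (parity).
(c)–(e): forbidden (parity, ΔL).
(d)–(e): forbidden (parity).
Allowed pairs: 5 of 10.

5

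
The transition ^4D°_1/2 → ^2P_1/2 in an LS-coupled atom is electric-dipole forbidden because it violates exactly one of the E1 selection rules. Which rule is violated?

Parity must change: odd → even — satisfied.
ΔS = 0: S: 3/2 → 1/2 — violated.
ΔL = 0, ±1 (not L=0↔0): L: 2 → 1, ΔL = -1 — satisfied.
ΔJ = 0, ±1 (not J=0↔0): J: 1/2 → 1/2, ΔJ = +0 — satisfied.

the ΔS = 0 rule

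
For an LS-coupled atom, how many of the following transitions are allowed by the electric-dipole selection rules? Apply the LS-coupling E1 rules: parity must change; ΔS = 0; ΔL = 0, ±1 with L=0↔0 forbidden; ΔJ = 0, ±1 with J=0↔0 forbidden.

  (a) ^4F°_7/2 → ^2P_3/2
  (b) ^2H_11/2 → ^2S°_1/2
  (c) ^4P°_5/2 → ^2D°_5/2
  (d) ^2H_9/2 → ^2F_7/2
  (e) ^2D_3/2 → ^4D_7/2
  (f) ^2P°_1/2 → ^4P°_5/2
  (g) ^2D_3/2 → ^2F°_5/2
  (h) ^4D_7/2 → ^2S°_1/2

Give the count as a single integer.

1

(a) forbidden (ΔS, ΔL, ΔJ fail)
(b) forbidden (ΔL, ΔJ fail)
(c) forbidden (parity, ΔS fail)
(d) forbidden (parity, ΔL fail)
(e) forbidden (parity, ΔS, ΔJ fail)
(f) forbidden (parity, ΔS, ΔJ fail)
(g) allowed
(h) forbidden (ΔS, ΔL, ΔJ fail)
Total allowed: 1 of 8.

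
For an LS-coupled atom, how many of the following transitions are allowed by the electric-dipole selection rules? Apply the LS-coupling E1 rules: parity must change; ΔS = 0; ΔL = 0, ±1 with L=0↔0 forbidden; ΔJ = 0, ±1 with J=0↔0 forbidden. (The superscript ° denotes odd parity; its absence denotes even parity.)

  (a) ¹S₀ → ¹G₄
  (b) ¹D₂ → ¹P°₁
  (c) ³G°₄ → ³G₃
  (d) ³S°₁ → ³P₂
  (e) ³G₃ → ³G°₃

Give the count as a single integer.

(a) forbidden (parity, ΔL, ΔJ fail)
(b) allowed
(c) allowed
(d) allowed
(e) allowed
Total allowed: 4 of 5.

4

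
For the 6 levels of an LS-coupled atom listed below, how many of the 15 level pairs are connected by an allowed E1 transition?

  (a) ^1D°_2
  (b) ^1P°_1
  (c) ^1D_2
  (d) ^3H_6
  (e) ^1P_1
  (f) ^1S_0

(a)–(b): forbidden (parity).
(a)–(c): allowed.
(a)–(d): forbidden (ΔS, ΔL, ΔJ).
(a)–(e): allowed.
(a)–(f): forbidden (ΔL, ΔJ).
(b)–(c): allowed.
(b)–(d): forbidden (ΔS, ΔL, ΔJ).
(b)–(e): allowed.
(b)–(f): allowed.
(c)–(d): forbidden (parity, ΔS, ΔL, ΔJ).
(c)–(e): forbidden (parity).
(c)–(f): forbidden (parity, ΔL, ΔJ).
(d)–(e): forbidden (parity, ΔS, ΔL, ΔJ).
(d)–(f): forbidden (parity, ΔS, ΔL, ΔJ).
(e)–(f): forbidden (parity).
Allowed pairs: 5 of 15.

5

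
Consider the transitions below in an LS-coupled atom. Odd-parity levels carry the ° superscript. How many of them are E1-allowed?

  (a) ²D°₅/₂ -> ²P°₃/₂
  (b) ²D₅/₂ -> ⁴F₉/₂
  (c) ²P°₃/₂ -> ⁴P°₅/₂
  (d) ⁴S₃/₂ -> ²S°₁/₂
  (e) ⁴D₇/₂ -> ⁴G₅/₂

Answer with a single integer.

0

(a) forbidden (parity fails)
(b) forbidden (parity, ΔS, ΔJ fail)
(c) forbidden (parity, ΔS fail)
(d) forbidden (ΔS, ΔL fail)
(e) forbidden (parity, ΔL fail)
Total allowed: 0 of 5.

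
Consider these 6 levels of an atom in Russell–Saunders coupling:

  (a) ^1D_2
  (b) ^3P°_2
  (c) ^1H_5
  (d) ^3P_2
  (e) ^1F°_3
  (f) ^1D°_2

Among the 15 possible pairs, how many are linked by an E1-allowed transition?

(a)–(b): forbidden (ΔS).
(a)–(c): forbidden (parity, ΔL, ΔJ).
(a)–(d): forbidden (parity, ΔS).
(a)–(e): allowed.
(a)–(f): allowed.
(b)–(c): forbidden (ΔS, ΔL, ΔJ).
(b)–(d): allowed.
(b)–(e): forbidden (parity, ΔS, ΔL).
(b)–(f): forbidden (parity, ΔS).
(c)–(d): forbidden (parity, ΔS, ΔL, ΔJ).
(c)–(e): forbidden (ΔL, ΔJ).
(c)–(f): forbidden (ΔL, ΔJ).
(d)–(e): forbidden (ΔS, ΔL).
(d)–(f): forbidden (ΔS).
(e)–(f): forbidden (parity).
Allowed pairs: 3 of 15.

3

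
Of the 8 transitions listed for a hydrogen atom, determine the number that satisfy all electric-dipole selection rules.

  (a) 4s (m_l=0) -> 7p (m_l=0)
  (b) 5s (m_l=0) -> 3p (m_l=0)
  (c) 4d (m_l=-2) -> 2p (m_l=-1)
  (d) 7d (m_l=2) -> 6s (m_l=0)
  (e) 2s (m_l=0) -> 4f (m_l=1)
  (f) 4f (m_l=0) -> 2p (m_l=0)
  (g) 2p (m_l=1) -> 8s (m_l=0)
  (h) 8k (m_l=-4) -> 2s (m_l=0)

(a) allowed
(b) allowed
(c) allowed
(d) forbidden — Δl = -2 (E1 requires Δl = ±1); Δm_l = -2 (E1 requires Δm_l = 0, ±1)
(e) forbidden — Δl = +3 (E1 requires Δl = ±1)
(f) forbidden — Δl = -2 (E1 requires Δl = ±1)
(g) allowed
(h) forbidden — Δl = -7 (E1 requires Δl = ±1); Δm_l = +4 (E1 requires Δm_l = 0, ±1)
Total allowed: 4 of 8.

4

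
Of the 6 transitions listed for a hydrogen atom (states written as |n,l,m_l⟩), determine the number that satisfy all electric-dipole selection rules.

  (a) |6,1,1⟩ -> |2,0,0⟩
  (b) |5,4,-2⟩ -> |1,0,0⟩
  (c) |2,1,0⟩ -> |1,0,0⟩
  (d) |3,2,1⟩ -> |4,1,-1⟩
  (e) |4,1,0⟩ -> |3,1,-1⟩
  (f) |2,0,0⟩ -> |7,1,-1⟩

(a) allowed
(b) forbidden — Δl = -4 (E1 requires Δl = ±1); Δm_l = +2 (E1 requires Δm_l = 0, ±1)
(c) allowed
(d) forbidden — Δm_l = -2 (E1 requires Δm_l = 0, ±1)
(e) forbidden — Δl = +0 (E1 requires Δl = ±1)
(f) allowed
Total allowed: 3 of 6.

3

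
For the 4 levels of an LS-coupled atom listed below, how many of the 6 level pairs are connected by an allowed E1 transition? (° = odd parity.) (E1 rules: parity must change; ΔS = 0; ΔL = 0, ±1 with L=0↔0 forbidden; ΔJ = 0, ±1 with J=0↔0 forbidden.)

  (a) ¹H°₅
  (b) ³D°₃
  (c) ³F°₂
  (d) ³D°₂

0

(a)–(b): forbidden (parity, ΔS, ΔL, ΔJ).
(a)–(c): forbidden (parity, ΔS, ΔL, ΔJ).
(a)–(d): forbidden (parity, ΔS, ΔL, ΔJ).
(b)–(c): forbidden (parity).
(b)–(d): forbidden (parity).
(c)–(d): forbidden (parity).
Allowed pairs: 0 of 6.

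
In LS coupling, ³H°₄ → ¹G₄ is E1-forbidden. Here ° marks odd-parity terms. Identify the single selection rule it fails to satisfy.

Parity must change: odd → even — ✓.
ΔS = 0: S: 1 → 0 — ✗.
ΔL = 0, ±1 (not L=0↔0): L: 5 → 4, ΔL = -1 — ✓.
ΔJ = 0, ±1 (not J=0↔0): J: 4 → 4, ΔJ = +0 — ✓.

the ΔS = 0 rule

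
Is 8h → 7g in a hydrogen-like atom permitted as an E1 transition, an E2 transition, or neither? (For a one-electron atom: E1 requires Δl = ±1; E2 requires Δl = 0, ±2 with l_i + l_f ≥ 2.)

E1

Δl = 4 − 5 = -1; l_i + l_f = 9.
E1 (Δl = ±1): satisfied.
E2 (Δl = 0,±2, l_i+l_f ≥ 2): not satisfied.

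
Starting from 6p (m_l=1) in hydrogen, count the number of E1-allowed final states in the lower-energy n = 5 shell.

4

E1 requires Δl = ±1, so l_f ∈ {0, 2}; with 0 ≤ l_f ≤ n_f−1 = 4, the allowed l_f values are {0, 2}.
For l_f = 0: m_f ∈ {m_i−1, m_i, m_i+1} ∩ [−0, 0] = {0} → 1 state.
For l_f = 2: m_f ∈ {m_i−1, m_i, m_i+1} ∩ [−2, 2] = {0, 1, 2} → 3 states.
Total: 4.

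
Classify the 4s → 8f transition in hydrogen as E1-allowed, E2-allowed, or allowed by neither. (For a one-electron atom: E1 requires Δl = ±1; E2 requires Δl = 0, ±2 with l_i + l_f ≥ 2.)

neither

Δl = 3 − 0 = +3; l_i + l_f = 3.
E1 (Δl = ±1): not satisfied.
E2 (Δl = 0,±2, l_i+l_f ≥ 2): not satisfied.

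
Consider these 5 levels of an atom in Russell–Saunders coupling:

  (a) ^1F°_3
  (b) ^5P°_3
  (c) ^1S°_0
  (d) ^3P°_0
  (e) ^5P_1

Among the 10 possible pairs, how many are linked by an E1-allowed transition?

(a)–(b): forbidden (parity, ΔS, ΔL).
(a)–(c): forbidden (parity, ΔL, ΔJ).
(a)–(d): forbidden (parity, ΔS, ΔL, ΔJ).
(a)–(e): forbidden (ΔS, ΔL, ΔJ).
(b)–(c): forbidden (parity, ΔS, ΔJ).
(b)–(d): forbidden (parity, ΔS, ΔJ).
(b)–(e): forbidden (ΔJ).
(c)–(d): forbidden (parity, ΔS, ΔJ).
(c)–(e): forbidden (ΔS).
(d)–(e): forbidden (ΔS).
Allowed pairs: 0 of 10.

0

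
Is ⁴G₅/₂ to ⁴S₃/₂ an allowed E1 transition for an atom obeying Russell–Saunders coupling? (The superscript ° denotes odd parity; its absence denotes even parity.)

Reading off the term symbols: S 3/2→3/2, L 4→0, J 5/2→3/2, parity even→even.
Parity must change: even → even — fails.
ΔS = 0: S: 3/2 → 3/2 — passes.
ΔL = 0, ±1 (not L=0↔0): L: 4 → 0, ΔL = -4 — fails.
ΔJ = 0, ±1 (not J=0↔0): J: 5/2 → 3/2, ΔJ = -1 — passes.
Rule(s) violated: parity, ΔL.

forbidden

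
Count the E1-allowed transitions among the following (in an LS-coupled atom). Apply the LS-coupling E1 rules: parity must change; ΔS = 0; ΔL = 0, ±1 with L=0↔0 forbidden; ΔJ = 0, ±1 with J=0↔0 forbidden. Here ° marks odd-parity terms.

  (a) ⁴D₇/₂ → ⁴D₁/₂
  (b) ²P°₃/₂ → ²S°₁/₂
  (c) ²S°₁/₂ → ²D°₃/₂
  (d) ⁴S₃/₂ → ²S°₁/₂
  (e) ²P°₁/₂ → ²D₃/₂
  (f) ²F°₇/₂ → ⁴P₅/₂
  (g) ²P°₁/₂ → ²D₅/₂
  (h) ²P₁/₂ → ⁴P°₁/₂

1

(a) forbidden (parity, ΔJ fail)
(b) forbidden (parity fails)
(c) forbidden (parity, ΔL fail)
(d) forbidden (ΔS, ΔL fail)
(e) allowed
(f) forbidden (ΔS, ΔL fail)
(g) forbidden (ΔJ fails)
(h) forbidden (ΔS fails)
Total allowed: 1 of 8.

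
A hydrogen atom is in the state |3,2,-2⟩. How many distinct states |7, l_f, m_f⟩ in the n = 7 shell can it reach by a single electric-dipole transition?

E1 requires Δl = ±1, so l_f ∈ {1, 3}; with 0 ≤ l_f ≤ n_f−1 = 6, the allowed l_f values are {1, 3}.
For l_f = 1: m_f ∈ {m_i−1, m_i, m_i+1} ∩ [−1, 1] = {-1} → 1 state.
For l_f = 3: m_f ∈ {m_i−1, m_i, m_i+1} ∩ [−3, 3] = {-3, -2, -1} → 3 states.
Total: 4.

4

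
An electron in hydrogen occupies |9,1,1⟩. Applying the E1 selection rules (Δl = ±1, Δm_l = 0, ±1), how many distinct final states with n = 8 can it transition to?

4

E1 requires Δl = ±1, so l_f ∈ {0, 2}; with 0 ≤ l_f ≤ n_f−1 = 7, the allowed l_f values are {0, 2}.
For l_f = 0: m_f ∈ {m_i−1, m_i, m_i+1} ∩ [−0, 0] = {0} → 1 state.
For l_f = 2: m_f ∈ {m_i−1, m_i, m_i+1} ∩ [−2, 2] = {0, 1, 2} → 3 states.
Total: 4.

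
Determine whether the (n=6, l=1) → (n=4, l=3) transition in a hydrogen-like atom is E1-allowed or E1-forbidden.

forbidden

Initial l = 1, final l = 3, so Δl = +2. E1 requires Δl = ±1: fails.
The transition is electric-dipole forbidden.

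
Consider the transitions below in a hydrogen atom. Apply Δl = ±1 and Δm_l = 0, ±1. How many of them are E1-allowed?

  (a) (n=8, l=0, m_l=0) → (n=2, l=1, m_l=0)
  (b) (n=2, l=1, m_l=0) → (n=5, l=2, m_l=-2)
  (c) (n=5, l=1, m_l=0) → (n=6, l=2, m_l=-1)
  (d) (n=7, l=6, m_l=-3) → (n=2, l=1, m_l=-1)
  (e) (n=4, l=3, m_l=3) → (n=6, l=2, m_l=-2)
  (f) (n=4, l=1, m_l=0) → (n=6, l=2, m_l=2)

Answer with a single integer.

2

(a) allowed
(b) forbidden — Δm_l = -2 (E1 requires Δm_l = 0, ±1)
(c) allowed
(d) forbidden — Δl = -5 (E1 requires Δl = ±1); Δm_l = +2 (E1 requires Δm_l = 0, ±1)
(e) forbidden — Δm_l = -5 (E1 requires Δm_l = 0, ±1)
(f) forbidden — Δm_l = +2 (E1 requires Δm_l = 0, ±1)
Total allowed: 2 of 6.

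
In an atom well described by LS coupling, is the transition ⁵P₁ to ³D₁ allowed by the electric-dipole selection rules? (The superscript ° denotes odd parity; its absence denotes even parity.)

Parity must change: even → even — ✗.
ΔS = 0: S: 2 → 1 — ✗.
ΔL = 0, ±1 (not L=0↔0): L: 1 → 2, ΔL = +1 — ✓.
ΔJ = 0, ±1 (not J=0↔0): J: 1 → 1, ΔJ = +0 — ✓.
Rule(s) violated: parity, ΔS.

forbidden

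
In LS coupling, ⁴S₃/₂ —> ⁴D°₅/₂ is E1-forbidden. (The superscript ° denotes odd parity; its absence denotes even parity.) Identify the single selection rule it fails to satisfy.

ΔL = 0, ±1 (not L=0↔0): L: 0 → 2, ΔL = +2 — fails.
ΔS = 0: S: 3/2 → 3/2 — ok.
Parity must change: even → odd — ok.
ΔJ = 0, ±1 (not J=0↔0): J: 3/2 → 5/2, ΔJ = +1 — ok.

the ΔL = 0, ±1 rule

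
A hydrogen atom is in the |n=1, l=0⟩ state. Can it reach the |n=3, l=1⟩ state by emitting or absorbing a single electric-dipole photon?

l: 0 → 1 (Δl = +1). Δl = ±1 ✓.
All E1 selection rules are satisfied.

allowed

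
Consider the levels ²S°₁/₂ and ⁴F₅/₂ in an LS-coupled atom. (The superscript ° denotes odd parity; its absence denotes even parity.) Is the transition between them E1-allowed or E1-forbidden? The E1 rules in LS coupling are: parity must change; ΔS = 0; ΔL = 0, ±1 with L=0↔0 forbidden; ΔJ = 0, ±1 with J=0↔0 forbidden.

Initial level: S=1/2, L=0, J=1/2, parity odd. Final level: S=3/2, L=3, J=5/2, parity even.
Parity must change: odd → even — ok.
ΔS = 0: S: 1/2 → 3/2 — fails.
ΔL = 0, ±1 (not L=0↔0): L: 0 → 3, ΔL = +3 — fails.
ΔJ = 0, ±1 (not J=0↔0): J: 1/2 → 5/2, ΔJ = +2 — fails.
Rule(s) violated: ΔS, ΔL, ΔJ.

forbidden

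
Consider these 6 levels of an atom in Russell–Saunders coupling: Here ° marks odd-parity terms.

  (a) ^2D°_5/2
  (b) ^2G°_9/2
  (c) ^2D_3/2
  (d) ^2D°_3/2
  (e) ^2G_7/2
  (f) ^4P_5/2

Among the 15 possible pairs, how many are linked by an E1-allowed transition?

3

(a)–(b): forbidden (parity, ΔL, ΔJ).
(a)–(c): allowed.
(a)–(d): forbidden (parity).
(a)–(e): forbidden (ΔL).
(a)–(f): forbidden (ΔS).
(b)–(c): forbidden (ΔL, ΔJ).
(b)–(d): forbidden (parity, ΔL, ΔJ).
(b)–(e): allowed.
(b)–(f): forbidden (ΔS, ΔL, ΔJ).
(c)–(d): allowed.
(c)–(e): forbidden (parity, ΔL, ΔJ).
(c)–(f): forbidden (parity, ΔS).
(d)–(e): forbidden (ΔL, ΔJ).
(d)–(f): forbidden (ΔS).
(e)–(f): forbidden (parity, ΔS, ΔL).
Allowed pairs: 3 of 15.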